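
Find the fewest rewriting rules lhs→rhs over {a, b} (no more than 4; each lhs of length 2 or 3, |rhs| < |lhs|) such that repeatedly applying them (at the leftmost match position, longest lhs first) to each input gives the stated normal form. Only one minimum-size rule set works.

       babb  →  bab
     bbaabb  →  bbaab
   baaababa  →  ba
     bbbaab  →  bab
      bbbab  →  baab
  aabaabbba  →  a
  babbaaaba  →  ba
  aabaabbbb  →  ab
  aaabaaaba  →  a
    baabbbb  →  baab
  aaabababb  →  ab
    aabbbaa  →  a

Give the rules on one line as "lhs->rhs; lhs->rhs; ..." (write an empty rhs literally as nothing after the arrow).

  | babb => bab
  | bbaabb => bbaab
  | baaababa => bababa => baba => ba
  | bbbaab => baaab => bab

aaa->a; aba->a; abb->ab; bbb->ba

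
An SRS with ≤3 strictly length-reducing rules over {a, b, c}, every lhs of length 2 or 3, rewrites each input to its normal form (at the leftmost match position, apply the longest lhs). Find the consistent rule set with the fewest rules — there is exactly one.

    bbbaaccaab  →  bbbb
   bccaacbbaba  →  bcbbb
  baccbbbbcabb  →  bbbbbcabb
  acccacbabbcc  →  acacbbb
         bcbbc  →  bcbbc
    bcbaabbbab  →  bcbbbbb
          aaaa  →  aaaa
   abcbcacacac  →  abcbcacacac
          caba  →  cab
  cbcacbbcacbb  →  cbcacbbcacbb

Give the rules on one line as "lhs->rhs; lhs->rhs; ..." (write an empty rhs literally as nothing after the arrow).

ba->b; cc->

  | bbbaaccaab => bbbaccaab => bbbccaab => bbbaab => bbbab => bbbb
  | bccaacbbaba => baacbbaba => bacbbaba => bcbbaba => bcbbba => bcbbb
  | baccbbbbcabb => bccbbbbcabb => bbbbbcabb
  | acccacbabbcc => acacbabbcc => acacbbbcc => acacbbb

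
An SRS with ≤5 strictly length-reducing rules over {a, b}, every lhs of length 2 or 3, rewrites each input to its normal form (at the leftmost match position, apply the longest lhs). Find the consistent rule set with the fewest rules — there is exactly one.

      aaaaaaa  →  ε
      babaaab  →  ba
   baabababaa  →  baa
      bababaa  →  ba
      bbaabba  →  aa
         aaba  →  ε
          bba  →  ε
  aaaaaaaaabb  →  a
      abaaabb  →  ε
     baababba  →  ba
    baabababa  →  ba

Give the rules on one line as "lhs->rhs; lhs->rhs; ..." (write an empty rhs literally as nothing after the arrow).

  | aaaaaaa => bbaaaa => aaa => bb => ε
  | babaaab => baaaab => bbbab => bab => ba
  | baabababaa => baaababaa => bbbbabaa => bbabaa => baa
  | bababaa => baabaa => baaaa => bbba => ba

aaa->bb; ab->a; bb->; bba->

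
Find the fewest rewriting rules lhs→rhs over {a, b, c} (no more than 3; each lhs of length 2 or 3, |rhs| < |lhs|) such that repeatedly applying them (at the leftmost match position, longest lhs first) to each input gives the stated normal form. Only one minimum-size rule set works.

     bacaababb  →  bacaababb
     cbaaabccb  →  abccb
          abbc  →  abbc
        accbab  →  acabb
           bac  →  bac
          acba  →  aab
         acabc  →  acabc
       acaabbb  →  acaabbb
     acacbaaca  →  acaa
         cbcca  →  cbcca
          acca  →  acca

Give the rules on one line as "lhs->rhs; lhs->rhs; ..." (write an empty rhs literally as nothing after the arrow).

  | bacaababb
  | cbaaabccb => abaabccb => abccb
  | abbc
  | accbab => acabb

baa->; cac->ca; cba->ab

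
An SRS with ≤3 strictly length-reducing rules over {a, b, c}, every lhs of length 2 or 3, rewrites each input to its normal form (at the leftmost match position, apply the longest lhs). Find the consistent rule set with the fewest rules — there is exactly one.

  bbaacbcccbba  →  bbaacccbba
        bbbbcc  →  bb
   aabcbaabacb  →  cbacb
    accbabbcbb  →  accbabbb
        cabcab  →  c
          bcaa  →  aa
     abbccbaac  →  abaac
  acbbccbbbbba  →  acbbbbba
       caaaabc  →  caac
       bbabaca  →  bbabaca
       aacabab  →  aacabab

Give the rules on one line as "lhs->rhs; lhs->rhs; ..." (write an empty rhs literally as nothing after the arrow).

  | bbaacbcccbba => bbaacccbba
  | bbbbcc => bbbc => bb
  | aabcbaabacb => cbaabacb => cbacb
  | accbabbcbb => accbabbb

aab->; bc->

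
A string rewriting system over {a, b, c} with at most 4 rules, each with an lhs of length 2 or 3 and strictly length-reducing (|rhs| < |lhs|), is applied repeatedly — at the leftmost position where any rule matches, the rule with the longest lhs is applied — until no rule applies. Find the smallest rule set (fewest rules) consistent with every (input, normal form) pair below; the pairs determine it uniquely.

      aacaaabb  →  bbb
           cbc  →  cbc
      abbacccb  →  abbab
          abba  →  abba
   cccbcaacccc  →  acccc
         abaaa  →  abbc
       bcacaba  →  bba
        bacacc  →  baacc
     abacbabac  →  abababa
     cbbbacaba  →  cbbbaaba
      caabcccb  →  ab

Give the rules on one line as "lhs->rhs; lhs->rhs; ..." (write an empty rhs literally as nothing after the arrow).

  | aacaaabb => aaaabb => bcabb => bbb
  | cbc
  | abbacccb => abbaccb => abbacb => abbab
  | abba

aaa->bc; bac->ba; ca->; ccb->a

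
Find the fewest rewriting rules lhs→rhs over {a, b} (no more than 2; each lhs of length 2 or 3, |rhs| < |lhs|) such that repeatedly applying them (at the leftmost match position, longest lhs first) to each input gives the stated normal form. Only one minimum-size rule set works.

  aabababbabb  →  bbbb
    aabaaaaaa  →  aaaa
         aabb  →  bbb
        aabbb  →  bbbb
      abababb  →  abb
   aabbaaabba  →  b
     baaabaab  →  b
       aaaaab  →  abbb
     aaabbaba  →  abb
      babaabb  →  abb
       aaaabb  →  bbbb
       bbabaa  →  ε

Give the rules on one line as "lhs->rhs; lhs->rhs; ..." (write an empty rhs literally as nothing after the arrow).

aab->bb; ba->

  | aabababbabb => bbababbabb => bbabbabb => bbbabb => bbbb
  | aabaaaaaa => bbaaaaaa => baaaaa => aaaa
  | aabb => bbb
  | aabbb => bbbb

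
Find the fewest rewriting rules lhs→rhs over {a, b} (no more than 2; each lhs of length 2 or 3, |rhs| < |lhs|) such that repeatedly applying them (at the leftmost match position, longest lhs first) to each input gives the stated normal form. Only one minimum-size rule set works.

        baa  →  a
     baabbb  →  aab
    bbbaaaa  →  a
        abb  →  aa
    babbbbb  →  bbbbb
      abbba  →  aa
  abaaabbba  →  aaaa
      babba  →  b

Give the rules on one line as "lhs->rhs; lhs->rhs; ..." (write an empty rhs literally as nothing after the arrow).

abb->aa; ba->

  | baa => a
  | baabbb => abbb => aab
  | bbbaaaa => bbaaa => baa => a
  | abb => aa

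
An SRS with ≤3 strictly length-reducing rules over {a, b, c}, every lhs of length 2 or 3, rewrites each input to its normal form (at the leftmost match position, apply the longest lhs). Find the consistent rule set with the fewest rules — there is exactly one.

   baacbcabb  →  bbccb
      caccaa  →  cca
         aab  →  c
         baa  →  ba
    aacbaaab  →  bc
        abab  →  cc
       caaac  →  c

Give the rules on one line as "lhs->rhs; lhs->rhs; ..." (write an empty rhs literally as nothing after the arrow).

  | baacbcabb => bacbcabb => bbcabb => bbccb
  | caccaa => ccaa => cca
  | aab => ab => c
  | baa => ba

aa->a; ab->c; ac->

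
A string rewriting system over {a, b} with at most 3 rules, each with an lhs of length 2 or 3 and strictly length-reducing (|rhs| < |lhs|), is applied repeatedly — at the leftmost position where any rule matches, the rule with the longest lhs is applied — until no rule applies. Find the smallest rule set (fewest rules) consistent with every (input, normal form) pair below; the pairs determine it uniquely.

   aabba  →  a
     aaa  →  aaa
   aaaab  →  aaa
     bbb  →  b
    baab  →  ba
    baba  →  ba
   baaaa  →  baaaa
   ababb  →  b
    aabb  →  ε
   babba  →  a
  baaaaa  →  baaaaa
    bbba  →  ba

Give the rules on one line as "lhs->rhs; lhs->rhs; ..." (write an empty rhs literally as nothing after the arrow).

ab->; bb->

  | aabba => aba => a
  | aaa
  | aaaab => aaa
  | bbb => b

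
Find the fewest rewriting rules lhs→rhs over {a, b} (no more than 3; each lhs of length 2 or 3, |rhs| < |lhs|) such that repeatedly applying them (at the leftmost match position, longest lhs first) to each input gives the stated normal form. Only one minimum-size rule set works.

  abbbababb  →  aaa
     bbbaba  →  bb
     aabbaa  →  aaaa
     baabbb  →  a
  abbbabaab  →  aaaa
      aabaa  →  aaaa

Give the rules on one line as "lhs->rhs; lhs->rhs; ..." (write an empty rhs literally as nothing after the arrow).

ab->a; ba->

  | abbbababb => abbababb => abababb => aababb => aaabb => aaab => aaa
  | bbbaba => bbba => bb
  | aabbaa => aabaa => aaaa
  | baabbb => abbb => abb => ab => a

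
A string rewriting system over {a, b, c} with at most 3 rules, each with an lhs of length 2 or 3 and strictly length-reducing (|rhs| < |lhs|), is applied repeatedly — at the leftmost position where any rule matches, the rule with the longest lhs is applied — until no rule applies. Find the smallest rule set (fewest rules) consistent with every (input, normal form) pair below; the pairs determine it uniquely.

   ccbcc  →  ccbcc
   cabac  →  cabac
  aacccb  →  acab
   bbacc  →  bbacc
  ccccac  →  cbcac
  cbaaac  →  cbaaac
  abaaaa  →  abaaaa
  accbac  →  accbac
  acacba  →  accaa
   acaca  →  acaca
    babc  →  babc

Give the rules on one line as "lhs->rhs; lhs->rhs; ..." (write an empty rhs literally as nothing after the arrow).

  | ccbcc
  | cabac
  | aacccb => aacbb => acab
  | bbacc

acb->ca; ccc->cb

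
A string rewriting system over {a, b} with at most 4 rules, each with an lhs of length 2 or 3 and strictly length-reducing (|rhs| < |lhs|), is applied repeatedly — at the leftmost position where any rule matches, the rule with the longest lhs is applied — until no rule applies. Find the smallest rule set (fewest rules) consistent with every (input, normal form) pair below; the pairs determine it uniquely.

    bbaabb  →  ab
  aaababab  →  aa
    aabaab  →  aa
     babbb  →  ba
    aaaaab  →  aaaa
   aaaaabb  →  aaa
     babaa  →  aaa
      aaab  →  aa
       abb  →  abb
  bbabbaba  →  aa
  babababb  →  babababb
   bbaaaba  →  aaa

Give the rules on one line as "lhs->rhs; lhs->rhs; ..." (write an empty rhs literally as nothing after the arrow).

  | bbaabb => aabb => ab
  | aaababab => aaabab => aaab => aa
  | aabaab => aaab => aa
  | babbb => ba

aab->a; baa->aa; bba->a; bbb->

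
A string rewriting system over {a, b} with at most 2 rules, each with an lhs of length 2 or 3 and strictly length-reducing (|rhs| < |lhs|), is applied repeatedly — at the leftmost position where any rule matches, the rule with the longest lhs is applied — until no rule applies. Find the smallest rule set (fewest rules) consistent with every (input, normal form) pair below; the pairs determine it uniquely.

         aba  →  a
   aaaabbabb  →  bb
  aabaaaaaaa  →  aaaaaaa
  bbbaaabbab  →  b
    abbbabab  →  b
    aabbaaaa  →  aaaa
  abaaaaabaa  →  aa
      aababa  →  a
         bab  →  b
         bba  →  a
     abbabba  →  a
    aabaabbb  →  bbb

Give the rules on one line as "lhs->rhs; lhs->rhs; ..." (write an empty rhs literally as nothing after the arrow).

ab->b; ba->a

  | aba => ba => a
  | aaaabbabb => aaabbabb => aabbabb => abbabb => bbabb => babb => abb => bb
  | aabaaaaaaa => abaaaaaaa => baaaaaaa => aaaaaaa
  | bbbaaabbab => bbaaabbab => baaabbab => aaabbab => aabbab => abbab => bbab => bab => ab => b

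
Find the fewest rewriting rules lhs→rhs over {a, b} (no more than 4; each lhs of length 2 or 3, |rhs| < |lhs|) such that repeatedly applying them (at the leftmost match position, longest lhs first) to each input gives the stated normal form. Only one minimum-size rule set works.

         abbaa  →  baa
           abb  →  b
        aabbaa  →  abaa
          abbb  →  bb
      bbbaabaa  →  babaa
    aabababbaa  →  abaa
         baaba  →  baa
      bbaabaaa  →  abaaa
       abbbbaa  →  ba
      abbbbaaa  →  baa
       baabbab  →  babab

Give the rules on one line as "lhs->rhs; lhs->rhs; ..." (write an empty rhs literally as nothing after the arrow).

  | abbaa => baa
  | abb => b
  | aabbaa => abaa
  | abbb => bb

aab->a; abb->b; bba->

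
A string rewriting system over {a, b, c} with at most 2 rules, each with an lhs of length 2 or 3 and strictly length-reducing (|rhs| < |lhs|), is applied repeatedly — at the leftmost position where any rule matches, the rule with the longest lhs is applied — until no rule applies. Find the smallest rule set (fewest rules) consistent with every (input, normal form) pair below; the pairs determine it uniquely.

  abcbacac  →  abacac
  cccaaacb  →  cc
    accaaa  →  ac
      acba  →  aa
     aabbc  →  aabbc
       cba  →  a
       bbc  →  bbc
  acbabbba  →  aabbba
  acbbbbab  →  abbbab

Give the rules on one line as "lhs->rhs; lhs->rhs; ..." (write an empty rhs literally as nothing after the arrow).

aaa->b; cb->

  | abcbacac => abacac
  | cccaaacb => cccbcb => cccb => cc
  | accaaa => accb => ac
  | acba => aa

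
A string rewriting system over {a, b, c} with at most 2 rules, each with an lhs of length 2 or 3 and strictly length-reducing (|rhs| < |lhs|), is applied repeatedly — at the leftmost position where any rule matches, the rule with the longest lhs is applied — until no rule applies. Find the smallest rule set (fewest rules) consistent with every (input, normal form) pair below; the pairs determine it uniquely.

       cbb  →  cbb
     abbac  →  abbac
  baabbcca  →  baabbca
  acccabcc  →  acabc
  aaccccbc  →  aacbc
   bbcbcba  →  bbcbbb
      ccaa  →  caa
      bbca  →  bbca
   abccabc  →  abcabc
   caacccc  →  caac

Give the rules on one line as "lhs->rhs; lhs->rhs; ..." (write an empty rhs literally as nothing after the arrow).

  | cbb
  | abbac
  | baabbcca => baabbca
  | acccabcc => accabcc => acabcc => acabc

cba->bb; cc->c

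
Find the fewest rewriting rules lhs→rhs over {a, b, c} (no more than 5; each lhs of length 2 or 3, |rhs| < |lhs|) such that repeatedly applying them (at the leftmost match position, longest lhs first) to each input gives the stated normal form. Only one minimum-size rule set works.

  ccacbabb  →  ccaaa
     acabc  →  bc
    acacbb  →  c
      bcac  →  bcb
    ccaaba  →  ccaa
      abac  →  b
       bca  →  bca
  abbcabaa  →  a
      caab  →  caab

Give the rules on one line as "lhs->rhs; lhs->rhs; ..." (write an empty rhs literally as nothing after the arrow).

ac->b; acb->aa; ba->; bb->

  | ccacbabb => ccaaabb => ccaaa
  | acabc => babc => bc
  | acacbb => bacbb => cbb => c
  | bcac => bcb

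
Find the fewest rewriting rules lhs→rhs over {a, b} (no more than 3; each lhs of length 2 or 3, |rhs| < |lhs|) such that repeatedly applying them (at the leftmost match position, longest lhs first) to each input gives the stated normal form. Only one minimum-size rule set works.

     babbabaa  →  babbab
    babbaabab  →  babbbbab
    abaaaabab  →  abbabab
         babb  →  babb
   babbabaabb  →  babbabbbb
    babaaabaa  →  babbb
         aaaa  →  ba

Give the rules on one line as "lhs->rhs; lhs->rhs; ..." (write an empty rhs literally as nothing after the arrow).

aa->; aaa->b; aab->bb

  | babbabaa => babbab
  | babbaabab => babbbbab
  | abaaaabab => abbabab
  | babb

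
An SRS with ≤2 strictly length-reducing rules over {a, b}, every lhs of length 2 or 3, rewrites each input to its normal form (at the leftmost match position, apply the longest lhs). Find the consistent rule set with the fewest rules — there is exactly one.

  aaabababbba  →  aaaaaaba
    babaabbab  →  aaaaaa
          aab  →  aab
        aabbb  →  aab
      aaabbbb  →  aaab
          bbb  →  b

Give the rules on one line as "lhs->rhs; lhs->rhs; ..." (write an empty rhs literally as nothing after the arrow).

  | aaabababbba => aaaaaabbba => aaaaaabba => aaaaaaba
  | babaabbab => aaaabbab => aaaabab => aaaaaa
  | aab
  | aabbb => aabb => aab

bab->aa; bb->b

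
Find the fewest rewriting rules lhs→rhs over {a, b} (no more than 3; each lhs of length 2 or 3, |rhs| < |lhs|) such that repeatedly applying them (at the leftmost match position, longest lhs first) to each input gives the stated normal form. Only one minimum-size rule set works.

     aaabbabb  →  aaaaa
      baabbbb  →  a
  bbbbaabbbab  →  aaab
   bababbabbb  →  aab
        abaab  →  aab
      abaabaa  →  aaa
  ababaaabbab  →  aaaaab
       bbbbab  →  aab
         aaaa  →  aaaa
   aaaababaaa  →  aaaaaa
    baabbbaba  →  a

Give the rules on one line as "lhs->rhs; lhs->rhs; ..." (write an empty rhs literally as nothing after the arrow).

ba->; bb->; bba->aa

  | aaabbabb => aaaaabb => aaaaa
  | baabbbb => abbbb => abb => a
  | bbbbaabbbab => bbaabbbab => aaabbbab => aaabab => aaab
  | bababbabbb => babbabbb => bbabbb => aabbb => aab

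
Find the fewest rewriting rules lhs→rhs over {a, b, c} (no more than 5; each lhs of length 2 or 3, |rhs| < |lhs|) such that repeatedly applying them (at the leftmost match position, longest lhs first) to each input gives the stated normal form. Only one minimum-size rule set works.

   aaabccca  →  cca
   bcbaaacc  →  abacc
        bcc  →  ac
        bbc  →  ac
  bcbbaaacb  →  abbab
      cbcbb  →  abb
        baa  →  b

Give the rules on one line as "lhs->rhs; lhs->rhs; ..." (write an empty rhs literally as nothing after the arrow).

aa->; bbc->ac; bc->a; cb->b

  | aaabccca => abccca => aacca => cca
  | bcbaaacc => abaaacc => abacc
  | bcc => ac
  | bbc => ac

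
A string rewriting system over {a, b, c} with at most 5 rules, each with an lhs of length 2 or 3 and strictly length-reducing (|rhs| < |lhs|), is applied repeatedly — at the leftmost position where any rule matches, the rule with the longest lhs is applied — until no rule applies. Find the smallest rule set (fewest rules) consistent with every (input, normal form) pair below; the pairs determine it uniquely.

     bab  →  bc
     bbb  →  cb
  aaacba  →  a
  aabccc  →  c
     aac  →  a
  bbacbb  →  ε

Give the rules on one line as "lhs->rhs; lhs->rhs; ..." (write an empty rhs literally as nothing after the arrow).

  | bab => bc
  | bbb => cb
  | aaacba => aaba => aca => a
  | aabccc => acccc => ccc => c

ab->c; ac->; bb->c; cc->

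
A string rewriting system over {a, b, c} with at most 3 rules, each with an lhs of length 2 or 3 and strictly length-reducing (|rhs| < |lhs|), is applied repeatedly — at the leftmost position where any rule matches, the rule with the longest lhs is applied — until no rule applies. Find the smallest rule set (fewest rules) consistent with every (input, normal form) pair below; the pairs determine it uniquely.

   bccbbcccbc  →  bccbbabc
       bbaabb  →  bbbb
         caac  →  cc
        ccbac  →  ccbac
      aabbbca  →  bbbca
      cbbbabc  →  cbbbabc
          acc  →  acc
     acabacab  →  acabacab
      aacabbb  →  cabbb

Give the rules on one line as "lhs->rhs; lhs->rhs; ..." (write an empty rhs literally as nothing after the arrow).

  | bccbbcccbc => bccbbabc
  | bbaabb => bbbb
  | caac => cc
  | ccbac

aa->; ccc->a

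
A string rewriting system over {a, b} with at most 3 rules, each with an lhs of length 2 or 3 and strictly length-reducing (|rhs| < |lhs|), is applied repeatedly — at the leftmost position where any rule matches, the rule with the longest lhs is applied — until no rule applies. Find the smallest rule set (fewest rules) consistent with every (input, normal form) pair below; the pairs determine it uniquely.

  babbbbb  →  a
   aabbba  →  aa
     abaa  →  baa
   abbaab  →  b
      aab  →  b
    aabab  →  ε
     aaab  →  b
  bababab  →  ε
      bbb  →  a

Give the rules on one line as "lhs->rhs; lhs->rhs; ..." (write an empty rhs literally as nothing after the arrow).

  | babbbbb => bbbbbb => abbb => bbb => a
  | aabbba => abbba => bbba => aa
  | abaa => baa
  | abbaab => bbaab => aab => ab => b

ab->b; bb->; bbb->a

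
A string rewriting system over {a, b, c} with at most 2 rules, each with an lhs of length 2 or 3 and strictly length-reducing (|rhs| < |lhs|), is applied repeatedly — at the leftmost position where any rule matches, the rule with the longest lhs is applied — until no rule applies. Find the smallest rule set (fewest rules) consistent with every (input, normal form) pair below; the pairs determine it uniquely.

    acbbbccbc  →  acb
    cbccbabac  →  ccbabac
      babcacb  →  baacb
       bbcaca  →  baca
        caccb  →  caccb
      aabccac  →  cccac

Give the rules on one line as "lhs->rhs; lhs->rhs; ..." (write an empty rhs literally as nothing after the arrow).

aab->c; bc->

  | acbbbccbc => acbbcbc => acbbc => acb
  | cbccbabac => ccbabac
  | babcacb => baacb
  | bbcaca => baca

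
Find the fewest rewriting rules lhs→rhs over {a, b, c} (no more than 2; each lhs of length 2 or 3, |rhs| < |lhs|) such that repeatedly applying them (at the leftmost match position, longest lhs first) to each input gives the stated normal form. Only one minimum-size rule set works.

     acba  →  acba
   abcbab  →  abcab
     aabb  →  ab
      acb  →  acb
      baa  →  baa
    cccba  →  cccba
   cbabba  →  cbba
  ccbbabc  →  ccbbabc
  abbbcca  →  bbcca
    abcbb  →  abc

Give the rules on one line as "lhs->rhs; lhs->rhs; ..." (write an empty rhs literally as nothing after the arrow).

  | acba
  | abcbab => abcab
  | aabb => ab
  | acb

abb->b; bcb->bc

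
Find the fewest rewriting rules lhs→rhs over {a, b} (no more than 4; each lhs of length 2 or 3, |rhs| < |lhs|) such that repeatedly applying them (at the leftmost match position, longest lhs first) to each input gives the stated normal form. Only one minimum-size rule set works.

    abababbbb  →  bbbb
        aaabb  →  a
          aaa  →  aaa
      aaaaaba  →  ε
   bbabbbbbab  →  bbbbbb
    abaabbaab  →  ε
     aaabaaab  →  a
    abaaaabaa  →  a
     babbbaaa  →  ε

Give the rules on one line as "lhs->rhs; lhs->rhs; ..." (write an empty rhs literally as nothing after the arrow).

ab->; aba->ba; ba->

  | abababbbb => bababbbb => babbbb => bbbb
  | aaabb => aab => a
  | aaa
  | aaaaaba => aaaaba => aaaba => aaba => aba => ba => ε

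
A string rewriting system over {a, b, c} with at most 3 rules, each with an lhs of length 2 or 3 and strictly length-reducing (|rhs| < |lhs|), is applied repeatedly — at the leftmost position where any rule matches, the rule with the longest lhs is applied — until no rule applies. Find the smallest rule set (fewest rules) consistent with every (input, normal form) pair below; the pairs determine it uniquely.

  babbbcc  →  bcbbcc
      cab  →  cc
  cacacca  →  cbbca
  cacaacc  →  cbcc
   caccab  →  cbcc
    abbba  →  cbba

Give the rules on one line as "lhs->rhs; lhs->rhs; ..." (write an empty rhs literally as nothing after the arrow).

  | babbbcc => bcbbcc
  | cab => cc
  | cacacca => cbacca => cbbca
  | cacaacc => cbaacc => cbabc => cbcc

ab->c; ac->b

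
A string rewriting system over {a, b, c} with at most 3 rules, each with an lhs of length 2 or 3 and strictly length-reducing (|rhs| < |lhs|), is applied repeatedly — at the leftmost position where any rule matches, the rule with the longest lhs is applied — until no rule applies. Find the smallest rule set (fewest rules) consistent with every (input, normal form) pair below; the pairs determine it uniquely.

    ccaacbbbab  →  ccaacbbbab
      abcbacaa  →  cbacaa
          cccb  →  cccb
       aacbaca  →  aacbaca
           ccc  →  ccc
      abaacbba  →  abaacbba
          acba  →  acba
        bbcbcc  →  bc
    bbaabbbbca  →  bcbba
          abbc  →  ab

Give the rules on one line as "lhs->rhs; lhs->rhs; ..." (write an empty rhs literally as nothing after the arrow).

  | ccaacbbbab
  | abcbacaa => cbacaa
  | cccb
  | aacbaca

aab->cc; abc->c; bbc->b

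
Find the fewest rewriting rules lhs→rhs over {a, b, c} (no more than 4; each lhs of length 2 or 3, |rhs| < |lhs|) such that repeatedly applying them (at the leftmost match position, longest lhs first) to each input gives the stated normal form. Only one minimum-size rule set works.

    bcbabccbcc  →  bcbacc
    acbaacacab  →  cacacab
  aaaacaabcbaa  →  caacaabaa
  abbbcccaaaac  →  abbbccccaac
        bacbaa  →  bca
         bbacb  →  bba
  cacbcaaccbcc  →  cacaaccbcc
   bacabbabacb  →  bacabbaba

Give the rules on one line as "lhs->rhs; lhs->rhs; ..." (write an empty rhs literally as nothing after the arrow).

aaa->ca; abc->a; acb->a

  | bcbabccbcc => bcbacbcc => bcbacc
  | acbaacacab => aaacacab => cacacab
  | aaaacaabcbaa => caacaabcbaa => caacaabaa
  | abbbcccaaaac => abbbccccaac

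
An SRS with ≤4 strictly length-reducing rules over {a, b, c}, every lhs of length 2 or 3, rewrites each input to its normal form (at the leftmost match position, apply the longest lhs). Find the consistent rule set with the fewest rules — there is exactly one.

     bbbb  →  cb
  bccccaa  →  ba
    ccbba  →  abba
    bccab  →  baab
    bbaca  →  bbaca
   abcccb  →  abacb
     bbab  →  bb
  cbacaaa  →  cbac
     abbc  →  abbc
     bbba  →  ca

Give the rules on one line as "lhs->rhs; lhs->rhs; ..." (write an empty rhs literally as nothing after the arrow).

aaa->; bab->b; bbb->c; cc->a

  | bbbb => cb
  | bccccaa => baccaa => baaaa => ba
  | ccbba => abba
  | bccab => baab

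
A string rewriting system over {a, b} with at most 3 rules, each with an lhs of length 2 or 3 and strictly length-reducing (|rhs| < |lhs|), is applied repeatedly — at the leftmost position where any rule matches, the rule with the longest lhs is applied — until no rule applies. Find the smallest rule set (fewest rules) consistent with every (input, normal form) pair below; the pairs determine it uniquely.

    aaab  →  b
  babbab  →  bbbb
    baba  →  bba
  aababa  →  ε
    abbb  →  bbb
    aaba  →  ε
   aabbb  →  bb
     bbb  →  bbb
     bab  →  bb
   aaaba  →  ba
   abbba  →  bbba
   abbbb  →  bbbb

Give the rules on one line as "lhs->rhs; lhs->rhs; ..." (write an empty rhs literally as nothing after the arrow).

  | aaab => ab => b
  | babbab => bbbab => bbbb
  | baba => bba
  | aababa => aaba => aa => ε

aa->; aab->a; ab->b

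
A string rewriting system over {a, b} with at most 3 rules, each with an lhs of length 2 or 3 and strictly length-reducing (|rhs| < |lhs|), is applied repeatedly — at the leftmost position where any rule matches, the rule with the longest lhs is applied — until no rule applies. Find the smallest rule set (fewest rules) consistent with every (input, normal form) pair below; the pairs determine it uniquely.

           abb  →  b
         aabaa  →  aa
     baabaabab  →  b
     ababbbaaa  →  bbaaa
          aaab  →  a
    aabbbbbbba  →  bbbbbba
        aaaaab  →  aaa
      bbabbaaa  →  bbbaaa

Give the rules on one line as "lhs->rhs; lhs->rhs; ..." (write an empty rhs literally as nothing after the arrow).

aab->; ab->

  | abb => b
  | aabaa => aa
  | baabaabab => baabab => bab => b
  | ababbbaaa => abbbaaa => bbaaa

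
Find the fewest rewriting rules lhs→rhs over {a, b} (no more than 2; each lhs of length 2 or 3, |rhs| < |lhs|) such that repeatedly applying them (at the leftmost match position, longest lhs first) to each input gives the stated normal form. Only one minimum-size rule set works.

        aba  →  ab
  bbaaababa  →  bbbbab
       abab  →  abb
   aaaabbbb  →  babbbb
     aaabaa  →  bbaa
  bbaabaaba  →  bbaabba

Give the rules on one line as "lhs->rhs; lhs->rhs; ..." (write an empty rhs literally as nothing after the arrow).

aaa->b; aba->ab

  | aba => ab
  | bbaaababa => bbbbaba => bbbbab
  | abab => abb
  | aaaabbbb => babbbb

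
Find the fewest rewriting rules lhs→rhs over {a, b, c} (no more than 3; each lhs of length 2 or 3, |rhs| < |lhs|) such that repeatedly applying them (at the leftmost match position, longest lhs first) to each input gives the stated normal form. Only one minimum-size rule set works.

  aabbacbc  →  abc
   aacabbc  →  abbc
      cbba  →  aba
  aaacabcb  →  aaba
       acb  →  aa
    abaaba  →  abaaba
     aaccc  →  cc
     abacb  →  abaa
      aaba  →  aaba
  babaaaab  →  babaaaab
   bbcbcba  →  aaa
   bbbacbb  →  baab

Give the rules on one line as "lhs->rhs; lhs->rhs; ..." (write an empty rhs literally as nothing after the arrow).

aac->; bba->a; cb->a

  | aabbacbc => aaacbc => abc
  | aacabbc => abbc
  | cbba => aba
  | aaacabcb => aabcb => aaba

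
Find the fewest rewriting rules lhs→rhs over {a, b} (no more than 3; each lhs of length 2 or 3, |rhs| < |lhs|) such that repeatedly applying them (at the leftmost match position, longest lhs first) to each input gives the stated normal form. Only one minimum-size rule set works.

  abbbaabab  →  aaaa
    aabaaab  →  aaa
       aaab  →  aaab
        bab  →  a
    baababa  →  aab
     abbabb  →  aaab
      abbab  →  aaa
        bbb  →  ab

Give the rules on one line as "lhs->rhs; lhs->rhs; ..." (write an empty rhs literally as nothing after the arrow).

ba->b; bb->a; bba->ab

  | abbbaabab => aabaabab => aababab => aabbab => aaabb => aaaa
  | aabaaab => aabaab => aabab => aabb => aaa
  | aaab
  | bab => bb => a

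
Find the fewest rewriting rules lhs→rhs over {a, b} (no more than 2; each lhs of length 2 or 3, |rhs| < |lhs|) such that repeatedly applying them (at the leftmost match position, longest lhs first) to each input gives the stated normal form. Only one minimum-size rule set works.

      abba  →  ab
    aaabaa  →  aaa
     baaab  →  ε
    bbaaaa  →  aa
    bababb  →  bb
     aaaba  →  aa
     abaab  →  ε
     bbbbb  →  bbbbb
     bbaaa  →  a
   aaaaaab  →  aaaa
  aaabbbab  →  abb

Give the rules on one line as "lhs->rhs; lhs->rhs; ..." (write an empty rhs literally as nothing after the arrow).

aab->; ba->

  | abba => ab
  | aaabaa => aaa
  | baaab => aab => ε
  | bbaaaa => baaa => aa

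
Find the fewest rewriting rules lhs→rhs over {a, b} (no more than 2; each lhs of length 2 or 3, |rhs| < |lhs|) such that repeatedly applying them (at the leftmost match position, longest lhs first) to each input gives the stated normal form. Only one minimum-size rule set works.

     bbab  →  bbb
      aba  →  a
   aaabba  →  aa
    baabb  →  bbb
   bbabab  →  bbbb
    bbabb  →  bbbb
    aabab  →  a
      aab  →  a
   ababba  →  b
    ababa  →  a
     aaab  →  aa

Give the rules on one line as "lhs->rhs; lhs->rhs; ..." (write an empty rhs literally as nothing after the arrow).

  | bbab => bbb
  | aba => a
  | aaabba => aaba => aa
  | baabb => babb => bbb

ab->; ba->b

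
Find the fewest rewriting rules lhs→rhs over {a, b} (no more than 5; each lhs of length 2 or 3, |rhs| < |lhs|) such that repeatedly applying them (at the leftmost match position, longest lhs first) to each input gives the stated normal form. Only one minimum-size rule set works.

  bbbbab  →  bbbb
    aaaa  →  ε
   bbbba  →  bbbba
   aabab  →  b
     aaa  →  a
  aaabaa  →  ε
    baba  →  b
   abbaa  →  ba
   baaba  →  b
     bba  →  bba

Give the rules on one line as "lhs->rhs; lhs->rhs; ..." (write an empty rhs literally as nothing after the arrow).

aa->; ab->; aba->ab; baa->ba

  | bbbbab => bbbb
  | aaaa => aa => ε
  | bbbba
  | aabab => bab => b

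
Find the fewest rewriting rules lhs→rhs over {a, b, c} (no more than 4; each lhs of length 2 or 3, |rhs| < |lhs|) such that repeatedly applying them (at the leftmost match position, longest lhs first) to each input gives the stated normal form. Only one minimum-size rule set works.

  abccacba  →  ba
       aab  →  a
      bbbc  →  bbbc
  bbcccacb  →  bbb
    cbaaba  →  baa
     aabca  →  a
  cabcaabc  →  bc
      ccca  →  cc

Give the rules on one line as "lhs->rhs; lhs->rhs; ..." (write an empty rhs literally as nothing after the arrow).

  | abccacba => ccacba => ccba => cba => ba
  | aab => a
  | bbbc
  | bbcccacb => bbcccb => bbccb => bbcb => bbb

ab->; ca->; cb->b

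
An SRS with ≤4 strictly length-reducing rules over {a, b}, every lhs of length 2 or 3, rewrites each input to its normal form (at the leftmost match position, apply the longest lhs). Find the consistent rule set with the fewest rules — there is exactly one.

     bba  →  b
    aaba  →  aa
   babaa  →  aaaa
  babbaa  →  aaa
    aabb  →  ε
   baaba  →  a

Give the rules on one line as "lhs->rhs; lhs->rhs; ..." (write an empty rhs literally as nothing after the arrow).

  | bba => b
  | aaba => aa
  | babaa => aaaa
  | babbaa => aabaa => aaa

ab->; ba->; bab->aa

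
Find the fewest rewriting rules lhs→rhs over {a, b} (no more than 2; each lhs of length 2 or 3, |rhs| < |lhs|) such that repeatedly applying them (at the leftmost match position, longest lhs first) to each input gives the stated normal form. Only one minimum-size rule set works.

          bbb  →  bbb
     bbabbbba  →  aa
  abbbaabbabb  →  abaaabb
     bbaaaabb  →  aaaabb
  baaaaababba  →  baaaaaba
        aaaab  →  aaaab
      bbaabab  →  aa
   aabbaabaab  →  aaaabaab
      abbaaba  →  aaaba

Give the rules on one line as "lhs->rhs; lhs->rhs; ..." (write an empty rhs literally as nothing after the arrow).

bab->; bba->a

  | bbb
  | bbabbbba => abbbba => abba => aa
  | abbbaabbabb => abaabbabb => abaaabb
  | bbaaaabb => aaaabb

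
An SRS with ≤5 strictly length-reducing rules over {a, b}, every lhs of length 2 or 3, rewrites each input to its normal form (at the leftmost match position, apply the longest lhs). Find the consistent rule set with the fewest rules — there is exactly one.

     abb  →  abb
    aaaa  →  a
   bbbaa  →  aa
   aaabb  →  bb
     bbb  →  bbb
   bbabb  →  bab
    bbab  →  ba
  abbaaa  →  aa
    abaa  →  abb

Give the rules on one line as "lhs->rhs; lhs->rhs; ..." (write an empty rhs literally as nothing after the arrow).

  | abb
  | aaaa => a
  | bbbaa => baaa => bba => aa
  | aaabb => bb

aaa->; aab->ba; baa->bb; bba->aa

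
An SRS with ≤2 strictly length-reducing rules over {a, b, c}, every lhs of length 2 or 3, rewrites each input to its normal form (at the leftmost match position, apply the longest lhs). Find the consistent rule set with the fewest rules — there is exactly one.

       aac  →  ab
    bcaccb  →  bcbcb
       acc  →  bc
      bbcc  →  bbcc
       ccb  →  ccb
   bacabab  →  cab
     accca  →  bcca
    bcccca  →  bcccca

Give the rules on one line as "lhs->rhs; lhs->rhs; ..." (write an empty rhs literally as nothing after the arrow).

  | aac => ab
  | bcaccb => bcbcb
  | acc => bc
  | bbcc

ac->b; ba->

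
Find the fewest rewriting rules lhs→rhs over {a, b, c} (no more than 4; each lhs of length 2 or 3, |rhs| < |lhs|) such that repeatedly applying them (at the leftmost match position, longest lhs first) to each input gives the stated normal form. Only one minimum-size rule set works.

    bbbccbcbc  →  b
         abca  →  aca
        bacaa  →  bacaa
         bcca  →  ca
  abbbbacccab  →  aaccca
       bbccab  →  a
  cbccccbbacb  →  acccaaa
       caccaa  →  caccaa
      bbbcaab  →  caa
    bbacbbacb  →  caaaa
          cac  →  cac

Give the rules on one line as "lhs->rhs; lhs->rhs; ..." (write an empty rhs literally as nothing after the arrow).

  | bbbccbcbc => bbcbcbc => bbcbc => bbc => b
  | abca => aca
  | bacaa
  | bcca => ca

ab->a; bba->ca; bc->; cb->a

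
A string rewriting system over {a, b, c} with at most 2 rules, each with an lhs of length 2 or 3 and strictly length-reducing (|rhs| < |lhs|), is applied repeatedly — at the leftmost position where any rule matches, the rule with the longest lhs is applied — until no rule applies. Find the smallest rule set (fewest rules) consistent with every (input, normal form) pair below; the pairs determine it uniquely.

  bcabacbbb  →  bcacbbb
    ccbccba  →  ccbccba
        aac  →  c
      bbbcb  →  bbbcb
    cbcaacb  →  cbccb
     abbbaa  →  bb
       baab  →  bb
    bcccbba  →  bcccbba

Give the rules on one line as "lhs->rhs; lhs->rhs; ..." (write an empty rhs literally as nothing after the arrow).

aa->; ab->

  | bcabacbbb => bcacbbb
  | ccbccba
  | aac => c
  | bbbcb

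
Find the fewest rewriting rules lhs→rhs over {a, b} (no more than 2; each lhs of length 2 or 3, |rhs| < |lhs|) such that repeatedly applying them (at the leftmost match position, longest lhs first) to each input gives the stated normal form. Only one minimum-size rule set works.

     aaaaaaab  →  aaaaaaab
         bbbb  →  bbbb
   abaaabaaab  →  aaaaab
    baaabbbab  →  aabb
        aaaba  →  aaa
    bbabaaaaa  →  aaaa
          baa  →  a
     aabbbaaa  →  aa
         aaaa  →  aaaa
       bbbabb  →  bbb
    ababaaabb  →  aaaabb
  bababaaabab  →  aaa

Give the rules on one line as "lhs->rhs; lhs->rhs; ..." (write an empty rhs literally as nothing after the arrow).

  | aaaaaaab
  | bbbb
  | abaaabaaab => aaabaaab => aaaaab
  | baaabbbab => aabbbab => aabb

ba->; bab->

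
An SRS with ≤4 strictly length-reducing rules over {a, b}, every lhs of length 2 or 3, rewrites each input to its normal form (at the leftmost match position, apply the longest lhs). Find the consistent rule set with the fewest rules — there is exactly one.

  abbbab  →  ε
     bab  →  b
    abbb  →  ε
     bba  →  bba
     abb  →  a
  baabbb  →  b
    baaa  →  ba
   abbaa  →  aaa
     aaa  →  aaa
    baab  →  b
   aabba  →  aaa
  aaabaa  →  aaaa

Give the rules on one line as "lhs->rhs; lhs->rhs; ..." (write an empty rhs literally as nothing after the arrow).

ab->; abb->a; baa->ba

  | abbbab => abab => ab => ε
  | bab => b
  | abbb => ab => ε
  | bba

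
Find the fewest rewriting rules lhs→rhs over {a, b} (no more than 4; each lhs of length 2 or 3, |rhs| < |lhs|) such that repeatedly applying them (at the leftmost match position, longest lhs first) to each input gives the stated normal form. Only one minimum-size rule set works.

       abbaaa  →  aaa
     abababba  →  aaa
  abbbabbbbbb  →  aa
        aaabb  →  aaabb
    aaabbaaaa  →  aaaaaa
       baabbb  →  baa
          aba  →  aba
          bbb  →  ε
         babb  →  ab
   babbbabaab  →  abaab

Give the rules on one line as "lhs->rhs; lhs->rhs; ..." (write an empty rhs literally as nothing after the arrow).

  | abbaaa => aaa
  | abababba => aaabba => aaa
  | abbbabbbbbb => aabbbbbb => aabbb => aa
  | aaabb

bab->a; bba->; bbb->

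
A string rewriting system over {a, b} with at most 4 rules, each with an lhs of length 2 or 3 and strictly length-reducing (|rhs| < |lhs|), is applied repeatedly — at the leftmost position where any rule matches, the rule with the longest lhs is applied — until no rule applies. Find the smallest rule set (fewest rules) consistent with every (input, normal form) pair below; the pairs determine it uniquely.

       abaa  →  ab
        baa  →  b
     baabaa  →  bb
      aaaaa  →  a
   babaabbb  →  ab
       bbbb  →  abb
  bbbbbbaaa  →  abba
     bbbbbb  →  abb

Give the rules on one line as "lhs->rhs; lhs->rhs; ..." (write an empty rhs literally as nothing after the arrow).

  | abaa => ab
  | baa => b
  | baabaa => bbaa => bb
  | aaaaa => aaaa => aaa => aa => a

aa->a; baa->b; bbb->ab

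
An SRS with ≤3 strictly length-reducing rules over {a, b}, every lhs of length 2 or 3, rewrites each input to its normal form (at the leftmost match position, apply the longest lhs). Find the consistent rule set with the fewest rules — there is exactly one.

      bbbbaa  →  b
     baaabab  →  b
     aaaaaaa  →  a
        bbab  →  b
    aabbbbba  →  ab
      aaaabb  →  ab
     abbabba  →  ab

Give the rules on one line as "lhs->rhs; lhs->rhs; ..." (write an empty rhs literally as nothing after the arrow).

aa->a; ba->b; bb->b

  | bbbbaa => bbbaa => bbaa => baa => ba => b
  | baaabab => baabab => babab => bbab => bab => bb => b
  | aaaaaaa => aaaaaa => aaaaa => aaaa => aaa => aa => a
  | bbab => bab => bb => b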